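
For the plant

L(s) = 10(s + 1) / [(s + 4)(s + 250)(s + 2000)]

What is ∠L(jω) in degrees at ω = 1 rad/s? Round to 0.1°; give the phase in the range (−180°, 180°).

At s = jω = j1:
zero (s+1): 1 + j1 → |·| = √(1²+1²) = √2 ≈ 1.4142, ∠ = arctan(1/1) ≈ 45.00°
pole (s+4): 4 + j1 → |·| = √(4²+1²) = √17 ≈ 4.1231, ∠ = arctan(1/4) ≈ 14.04°
pole (s+250): 250 + j1 → |·| = √(250²+1²) = √62501 ≈ 250, ∠ = arctan(1/250) ≈ 0.23°
pole (s+2000): 2000 + j1 → |·| = √(2000²+1²) = √4000001 ≈ 2000, ∠ = arctan(1/2000) ≈ 0.03°
∠L = 45.00° − 14.30° = 30.70°

30.7°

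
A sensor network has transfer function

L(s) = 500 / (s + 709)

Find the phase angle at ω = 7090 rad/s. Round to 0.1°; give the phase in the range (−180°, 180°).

-84.3°

At s = jω = j7090:
pole (s+709): 709 + j7090 → |·| = √(709²+7090²) = √50770781 ≈ 7125.4, ∠ = arctan(7090/709) ≈ 84.29°
∠L = 0.00° − 84.29° = -84.29°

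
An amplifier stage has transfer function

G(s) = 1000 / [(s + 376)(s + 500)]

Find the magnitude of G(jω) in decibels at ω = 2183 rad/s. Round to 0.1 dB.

At s = jω = j2183:
pole (s+376): 376 + j2183 → |·| = √(376²+2183²) = √4906865 ≈ 2215.1, ∠ = arctan(2183/376) ≈ 80.23°
pole (s+500): 500 + j2183 → |·| = √(500²+2183²) = √5015489 ≈ 2239.5, ∠ = arctan(2183/500) ≈ 77.10°
|G| = 1000 / 4.9607e+06 ≈ 0.00020158
Gain = 20 log₁₀(0.00020158) ≈ -73.91 dB

-73.9 dB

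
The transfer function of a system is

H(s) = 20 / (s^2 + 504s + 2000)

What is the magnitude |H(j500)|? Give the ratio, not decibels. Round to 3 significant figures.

Substitute s = j500:
Numerator: 20 = 20 + j0
Denominator: (j500)^2 + 504(j500) + 2000 = -248000 + j252000
|N| = √(20² + 0²) ≈ 20, ∠N ≈ 0.00°
|D| = √(248000² + 252000²) ≈ 3.5356e+05, ∠D ≈ 134.54°
|H| = 20 / 3.5356e+05 ≈ 5.6567e-05

5.66e-05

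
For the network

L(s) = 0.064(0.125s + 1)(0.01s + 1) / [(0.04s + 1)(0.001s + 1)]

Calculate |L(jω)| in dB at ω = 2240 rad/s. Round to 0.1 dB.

5.2 dB

At ω = 2240 rad/s:
zero (1 + j2240·0.125) = 1 + j280 → |·| ≈ 280, ∠ ≈ 89.80°
zero (1 + j2240·0.01) = 1 + j22.4 → |·| ≈ 22.422, ∠ ≈ 87.44°
pole (1 + j2240·0.04) = 1 + j89.6 → |·| ≈ 89.606, ∠ ≈ 89.36°
pole (1 + j2240·0.001) = 1 + j2.24 → |·| ≈ 2.4531, ∠ ≈ 65.94°
|L| = 0.064 · 280 · 22.422 / (89.606 · 2.4531) ≈ 1.8279
Gain = 20 log₁₀(1.8279) ≈ 5.24 dB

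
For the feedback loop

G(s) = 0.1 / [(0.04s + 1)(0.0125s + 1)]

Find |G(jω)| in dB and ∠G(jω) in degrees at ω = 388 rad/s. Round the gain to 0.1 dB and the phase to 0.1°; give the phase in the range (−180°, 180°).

At ω = 388 rad/s:
pole (1 + j388·0.04) = 1 + j15.52 → |·| ≈ 15.552, ∠ ≈ 86.31°
pole (1 + j388·0.0125) = 1 + j4.85 → |·| ≈ 4.952, ∠ ≈ 78.35°
|G| = 0.1 · 1 / (15.552 · 4.952) ≈ 0.0012985
Gain = 20 log₁₀(0.0012985) ≈ -57.73 dB
∠G = (0°) − (86.31° + 78.35°) = -164.66°

-57.7 dB, -164.7°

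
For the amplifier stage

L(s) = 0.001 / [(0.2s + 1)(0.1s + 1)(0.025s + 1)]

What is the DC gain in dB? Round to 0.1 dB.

-60.0 dB

L(0) = 0.001 · 1 / 1 = 0.001
20 log₁₀(0.001) ≈ -60.00 dB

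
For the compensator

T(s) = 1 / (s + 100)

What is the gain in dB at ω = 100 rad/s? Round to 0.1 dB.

-43.0 dB

At s = jω = j100:
pole (s+100): 100 + j100 → |·| = √(100²+100²) = √20000 ≈ 141.42, ∠ = arctan(100/100) ≈ 45.00°
|T| = 1 / 141.42 ≈ 0.0070711
Gain = 20 log₁₀(0.0070711) ≈ -43.01 dB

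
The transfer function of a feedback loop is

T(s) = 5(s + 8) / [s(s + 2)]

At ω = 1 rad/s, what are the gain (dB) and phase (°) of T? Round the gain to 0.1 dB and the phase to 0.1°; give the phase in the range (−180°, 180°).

25.1 dB, -109.4°

At s = jω = j1:
zero (s+8): 8 + j1 → |·| = √(8²+1²) = √65 ≈ 8.0623, ∠ = arctan(1/8) ≈ 7.13°
pole (s+2): 2 + j1 → |·| = √(2²+1²) = √5 ≈ 2.2361, ∠ = arctan(1/2) ≈ 26.57°
pole at origin: |s| = 1, ∠ = 90.00° (in denominator)
|T| = 5 · 8.0623 / 2.2361 ≈ 18.028
Gain = 20 log₁₀(18.028) ≈ 25.12 dB
∠T = 7.13° − 116.57° = -109.44°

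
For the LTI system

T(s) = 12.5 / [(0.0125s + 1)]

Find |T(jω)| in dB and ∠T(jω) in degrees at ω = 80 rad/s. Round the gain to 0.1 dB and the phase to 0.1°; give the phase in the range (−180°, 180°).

At ω = 80 rad/s:
pole (1 + j80·0.0125) = 1 + j1 → |·| ≈ 1.4142, ∠ ≈ 45.00°
|T| = 12.5 · 1 / (1.4142) ≈ 8.8389
Gain = 20 log₁₀(8.8389) ≈ 18.93 dB
∠T = (0°) − (45.00°) = -45.00°

18.9 dB, -45.0°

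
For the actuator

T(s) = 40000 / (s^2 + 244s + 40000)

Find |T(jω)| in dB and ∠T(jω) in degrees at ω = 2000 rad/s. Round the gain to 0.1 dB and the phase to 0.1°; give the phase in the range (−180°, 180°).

At s = jω = j2000:
quadratic: (j2000)² + 244·j2000 + 40000 = -3960000 + j488000 → |·| ≈ 3.99e+06, ∠ ≈ 172.97°
|T| = 40000 / 3.99e+06 ≈ 0.010025
Gain = 20 log₁₀(0.010025) ≈ -39.98 dB
∠T = 0.00° − 172.97° = -172.97°

-40.0 dB, -173.0°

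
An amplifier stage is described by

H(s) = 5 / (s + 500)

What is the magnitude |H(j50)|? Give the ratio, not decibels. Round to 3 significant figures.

0.00995

Substitute s = j50:
Numerator: 5 = 5 + j0
Denominator: (j50) + 500 = 500 + j50
|N| = √(5² + 0²) ≈ 5, ∠N ≈ 0.00°
|D| = √(500² + 50²) ≈ 502.49, ∠D ≈ 5.71°
|H| = 5 / 502.49 ≈ 0.0099504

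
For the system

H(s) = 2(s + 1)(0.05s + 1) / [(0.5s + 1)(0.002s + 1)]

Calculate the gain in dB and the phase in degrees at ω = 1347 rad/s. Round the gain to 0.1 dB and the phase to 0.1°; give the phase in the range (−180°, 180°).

At ω = 1347 rad/s:
zero (1 + j1347·1) = 1 + j1347 → |·| ≈ 1347, ∠ ≈ 89.96°
zero (1 + j1347·0.05) = 1 + j67.35 → |·| ≈ 67.357, ∠ ≈ 89.15°
pole (1 + j1347·0.5) = 1 + j673.5 → |·| ≈ 673.5, ∠ ≈ 89.91°
pole (1 + j1347·0.002) = 1 + j2.694 → |·| ≈ 2.8736, ∠ ≈ 69.64°
|H| = 2 · 1347 · 67.357 / (673.5 · 2.8736) ≈ 93.76
Gain = 20 log₁₀(93.76) ≈ 39.44 dB
∠H = (89.96° + 89.15°) − (89.91° + 69.64°) = 19.56°

39.4 dB, 19.6°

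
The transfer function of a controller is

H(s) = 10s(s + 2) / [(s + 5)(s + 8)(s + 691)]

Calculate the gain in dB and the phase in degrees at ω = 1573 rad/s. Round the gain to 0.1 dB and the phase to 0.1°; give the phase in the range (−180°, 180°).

-44.7 dB, -65.9°

At s = jω = j1573:
zero (s+2): 2 + j1573 → |·| = √(2²+1573²) = √2474333 ≈ 1573, ∠ = arctan(1573/2) ≈ 89.93°
zero at origin: s = j1573 → |·| = 1573, ∠ = 90.00°
pole (s+5): 5 + j1573 → |·| = √(5²+1573²) = √2474354 ≈ 1573, ∠ = arctan(1573/5) ≈ 89.82°
pole (s+8): 8 + j1573 → |·| = √(8²+1573²) = √2474393 ≈ 1573, ∠ = arctan(1573/8) ≈ 89.71°
pole (s+691): 691 + j1573 → |·| = √(691²+1573²) = √2951810 ≈ 1718.1, ∠ = arctan(1573/691) ≈ 66.28°
|H| = 10 · 2.4743e+06 / 4.2511e+09 ≈ 0.0058204
Gain = 20 log₁₀(0.0058204) ≈ -44.70 dB
∠H = 179.93° − 245.81° = -65.88°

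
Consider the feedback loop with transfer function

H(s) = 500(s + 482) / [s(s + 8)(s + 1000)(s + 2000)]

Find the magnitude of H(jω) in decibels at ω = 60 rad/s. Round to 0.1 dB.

-89.5 dB

At s = jω = j60:
zero (s+482): 482 + j60 → |·| = √(482²+60²) = √235924 ≈ 485.72, ∠ = arctan(60/482) ≈ 7.10°
pole (s+8): 8 + j60 → |·| = √(8²+60²) = √3664 ≈ 60.531, ∠ = arctan(60/8) ≈ 82.41°
pole (s+1000): 1000 + j60 → |·| = √(1000²+60²) = √1003600 ≈ 1001.8, ∠ = arctan(60/1000) ≈ 3.43°
pole (s+2000): 2000 + j60 → |·| = √(2000²+60²) = √4003600 ≈ 2000.9, ∠ = arctan(60/2000) ≈ 1.72°
pole at origin: |s| = 60, ∠ = 90.00° (in denominator)
|H| = 500 · 485.72 / 7.2801e+09 ≈ 3.3359e-05
Gain = 20 log₁₀(3.3359e-05) ≈ -89.54 dB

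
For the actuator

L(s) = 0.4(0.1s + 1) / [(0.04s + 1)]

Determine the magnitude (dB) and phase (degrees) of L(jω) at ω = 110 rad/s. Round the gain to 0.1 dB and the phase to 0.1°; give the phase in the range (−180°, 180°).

-0.2 dB, 7.6°

At ω = 110 rad/s:
zero (1 + j110·0.1) = 1 + j11 → |·| ≈ 11.045, ∠ ≈ 84.81°
pole (1 + j110·0.04) = 1 + j4.4 → |·| ≈ 4.5122, ∠ ≈ 77.20°
|L| = 0.4 · 11.045 / (4.5122) ≈ 0.97912
Gain = 20 log₁₀(0.97912) ≈ -0.18 dB
∠L = (84.81°) − (77.20°) = 7.61°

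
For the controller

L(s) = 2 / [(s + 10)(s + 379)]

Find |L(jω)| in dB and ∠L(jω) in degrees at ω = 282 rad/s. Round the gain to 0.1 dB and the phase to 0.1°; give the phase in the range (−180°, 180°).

At s = jω = j282:
pole (s+10): 10 + j282 → |·| = √(10²+282²) = √79624 ≈ 282.18, ∠ = arctan(282/10) ≈ 87.97°
pole (s+379): 379 + j282 → |·| = √(379²+282²) = √223165 ≈ 472.4, ∠ = arctan(282/379) ≈ 36.65°
|L| = 2 / 1.333e+05 ≈ 1.5004e-05
Gain = 20 log₁₀(1.5004e-05) ≈ -96.48 dB
∠L = 0.00° − 124.62° = -124.62°

-96.5 dB, -124.6°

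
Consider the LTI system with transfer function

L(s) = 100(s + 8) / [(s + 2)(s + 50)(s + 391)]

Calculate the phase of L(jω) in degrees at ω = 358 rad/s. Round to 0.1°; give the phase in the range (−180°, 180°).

At s = jω = j358:
zero (s+8): 8 + j358 → |·| = √(8²+358²) = √128228 ≈ 358.09, ∠ = arctan(358/8) ≈ 88.72°
pole (s+2): 2 + j358 → |·| = √(2²+358²) = √128168 ≈ 358.01, ∠ = arctan(358/2) ≈ 89.68°
pole (s+50): 50 + j358 → |·| = √(50²+358²) = √130664 ≈ 361.47, ∠ = arctan(358/50) ≈ 82.05°
pole (s+391): 391 + j358 → |·| = √(391²+358²) = √281045 ≈ 530.14, ∠ = arctan(358/391) ≈ 42.48°
∠L = 88.72° − 214.21° = -125.49°

-125.5°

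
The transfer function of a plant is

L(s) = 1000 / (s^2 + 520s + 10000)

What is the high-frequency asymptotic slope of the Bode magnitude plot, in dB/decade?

Each pole contributes −20 dB/decade at high frequency; each zero contributes +20 dB/decade.
Net: 0 zero(s) − 2 pole(s) → -40 dB/decade.

-40 dB/decade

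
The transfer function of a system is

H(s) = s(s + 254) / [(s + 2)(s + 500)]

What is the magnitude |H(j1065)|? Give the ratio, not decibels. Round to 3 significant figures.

0.931

At s = jω = j1065:
zero (s+254): 254 + j1065 → |·| = √(254²+1065²) = √1198741 ≈ 1094.9, ∠ = arctan(1065/254) ≈ 76.59°
zero at origin: s = j1065 → |·| = 1065, ∠ = 90.00°
pole (s+2): 2 + j1065 → |·| = √(2²+1065²) = √1134229 ≈ 1065, ∠ = arctan(1065/2) ≈ 89.89°
pole (s+500): 500 + j1065 → |·| = √(500²+1065²) = √1384225 ≈ 1176.5, ∠ = arctan(1065/500) ≈ 64.85°
|H| = 1 · 1.1661e+06 / 1.253e+06 ≈ 0.93065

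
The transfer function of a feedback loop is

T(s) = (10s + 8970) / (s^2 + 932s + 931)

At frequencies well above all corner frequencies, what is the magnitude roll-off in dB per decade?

Each pole contributes −20 dB/decade at high frequency; each zero contributes +20 dB/decade.
Net: 1 zero(s) − 2 pole(s) → -20 dB/decade.

-20 dB/decade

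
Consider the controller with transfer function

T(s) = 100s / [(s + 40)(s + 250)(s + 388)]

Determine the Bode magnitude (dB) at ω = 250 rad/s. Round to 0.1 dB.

-64.4 dB

At s = jω = j250:
zero at origin: s = j250 → |·| = 250, ∠ = 90.00°
pole (s+40): 40 + j250 → |·| = √(40²+250²) = √64100 ≈ 253.18, ∠ = arctan(250/40) ≈ 80.91°
pole (s+250): 250 + j250 → |·| = √(250²+250²) = √125000 ≈ 353.55, ∠ = arctan(250/250) ≈ 45.00°
pole (s+388): 388 + j250 → |·| = √(388²+250²) = √213044 ≈ 461.57, ∠ = arctan(250/388) ≈ 32.79°
|T| = 100 · 250 / 4.1316e+07 ≈ 0.00060509
Gain = 20 log₁₀(0.00060509) ≈ -64.36 dB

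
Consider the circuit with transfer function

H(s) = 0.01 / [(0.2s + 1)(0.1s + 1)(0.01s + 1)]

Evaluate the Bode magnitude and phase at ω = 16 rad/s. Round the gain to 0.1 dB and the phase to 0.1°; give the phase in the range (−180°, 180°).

-56.1 dB, -139.7°

At ω = 16 rad/s:
pole (1 + j16·0.2) = 1 + j3.2 → |·| ≈ 3.3526, ∠ ≈ 72.65°
pole (1 + j16·0.1) = 1 + j1.6 → |·| ≈ 1.8868, ∠ ≈ 57.99°
pole (1 + j16·0.01) = 1 + j0.16 → |·| ≈ 1.0127, ∠ ≈ 9.09°
|H| = 0.01 · 1 / (3.3526 · 1.8868 · 1.0127) ≈ 0.001561
Gain = 20 log₁₀(0.001561) ≈ -56.13 dB
∠H = (0°) − (72.65° + 57.99° + 9.09°) = -139.73°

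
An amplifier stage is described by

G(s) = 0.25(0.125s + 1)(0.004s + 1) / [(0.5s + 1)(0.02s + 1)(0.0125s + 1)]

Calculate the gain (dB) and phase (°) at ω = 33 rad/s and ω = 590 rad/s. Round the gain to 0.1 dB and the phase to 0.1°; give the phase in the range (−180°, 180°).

ω = 33: -26.0 dB, -58.5°; ω = 590: -54.8 dB, -101.0°

At ω = 33 rad/s:
zero (1 + j33·0.125) = 1 + j4.125 → |·| ≈ 4.2445, ∠ ≈ 76.37°
zero (1 + j33·0.004) = 1 + j0.132 → |·| ≈ 1.0087, ∠ ≈ 7.52°
pole (1 + j33·0.5) = 1 + j16.5 → |·| ≈ 16.53, ∠ ≈ 86.53°
pole (1 + j33·0.02) = 1 + j0.66 → |·| ≈ 1.1982, ∠ ≈ 33.42°
pole (1 + j33·0.0125) = 1 + j0.4125 → |·| ≈ 1.0817, ∠ ≈ 22.42°
|G| = 0.25 · 4.2445 · 1.0087 / (16.53 · 1.1982 · 1.0817) ≈ 0.04996
Gain = 20 log₁₀(0.04996) ≈ -26.03 dB
∠G = (76.37° + 7.52°) − (86.53° + 33.42° + 22.42°) = -58.48°

At ω = 590 rad/s:
zero (1 + j590·0.125) = 1 + j73.75 → |·| ≈ 73.757, ∠ ≈ 89.22°
zero (1 + j590·0.004) = 1 + j2.36 → |·| ≈ 2.5631, ∠ ≈ 67.04°
pole (1 + j590·0.5) = 1 + j295 → |·| ≈ 295, ∠ ≈ 89.81°
pole (1 + j590·0.02) = 1 + j11.8 → |·| ≈ 11.842, ∠ ≈ 85.16°
pole (1 + j590·0.0125) = 1 + j7.375 → |·| ≈ 7.4425, ∠ ≈ 82.28°
|G| = 0.25 · 73.757 · 2.5631 / (295 · 11.842 · 7.4425) ≈ 0.0018178
Gain = 20 log₁₀(0.0018178) ≈ -54.81 dB
∠G = (89.22° + 67.04°) − (89.81° + 85.16° + 82.28°) = -100.99°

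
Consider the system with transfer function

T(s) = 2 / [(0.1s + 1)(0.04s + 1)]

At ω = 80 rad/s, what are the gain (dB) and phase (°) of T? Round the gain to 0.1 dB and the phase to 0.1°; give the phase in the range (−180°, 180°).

-22.6 dB, -155.5°

At ω = 80 rad/s:
pole (1 + j80·0.1) = 1 + j8 → |·| ≈ 8.0623, ∠ ≈ 82.87°
pole (1 + j80·0.04) = 1 + j3.2 → |·| ≈ 3.3526, ∠ ≈ 72.65°
|T| = 2 · 1 / (8.0623 · 3.3526) ≈ 0.073993
Gain = 20 log₁₀(0.073993) ≈ -22.62 dB
∠T = (0°) − (82.87° + 72.65°) = -155.52°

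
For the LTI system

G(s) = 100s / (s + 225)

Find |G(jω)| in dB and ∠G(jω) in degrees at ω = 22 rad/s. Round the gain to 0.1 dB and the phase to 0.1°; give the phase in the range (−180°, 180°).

At s = jω = j22:
zero at origin: s = j22 → |·| = 22, ∠ = 90.00°
pole (s+225): 225 + j22 → |·| = √(225²+22²) = √51109 ≈ 226.07, ∠ = arctan(22/225) ≈ 5.58°
|G| = 100 · 22 / 226.07 ≈ 9.7315
Gain = 20 log₁₀(9.7315) ≈ 19.76 dB
∠G = 90.00° − 5.58° = 84.42°

19.8 dB, 84.4°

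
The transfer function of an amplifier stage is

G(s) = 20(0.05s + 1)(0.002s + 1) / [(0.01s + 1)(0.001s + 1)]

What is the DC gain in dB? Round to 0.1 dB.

26.0 dB

G(0) = 20 · 1 / 1 = 20
20 log₁₀(20) ≈ 26.02 dB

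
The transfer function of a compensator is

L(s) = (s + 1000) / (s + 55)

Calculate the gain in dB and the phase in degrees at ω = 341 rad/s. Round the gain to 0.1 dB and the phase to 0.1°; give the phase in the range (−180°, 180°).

Substitute s = j341:
Numerator: (j341) + 1000 = 1000 + j341
Denominator: (j341) + 55 = 55 + j341
|N| = √(1000² + 341²) ≈ 1056.5, ∠N ≈ 18.83°
|D| = √(55² + 341²) ≈ 345.41, ∠D ≈ 80.84°
|L| = 1056.5 / 345.41 ≈ 3.0587
Gain = 20 log₁₀(3.0587) ≈ 9.71 dB
∠L = 18.83° − 80.84° = -62.01°

9.7 dB, -62.0°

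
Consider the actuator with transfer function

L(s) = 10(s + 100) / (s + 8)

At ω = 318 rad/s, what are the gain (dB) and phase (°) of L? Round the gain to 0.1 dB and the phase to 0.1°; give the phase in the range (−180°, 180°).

20.4 dB, -16.0°

At s = jω = j318:
zero (s+100): 100 + j318 → |·| = √(100²+318²) = √111124 ≈ 333.35, ∠ = arctan(318/100) ≈ 72.54°
pole (s+8): 8 + j318 → |·| = √(8²+318²) = √101188 ≈ 318.1, ∠ = arctan(318/8) ≈ 88.56°
|L| = 10 · 333.35 / 318.1 ≈ 10.479
Gain = 20 log₁₀(10.479) ≈ 20.41 dB
∠L = 72.54° − 88.56° = -16.02°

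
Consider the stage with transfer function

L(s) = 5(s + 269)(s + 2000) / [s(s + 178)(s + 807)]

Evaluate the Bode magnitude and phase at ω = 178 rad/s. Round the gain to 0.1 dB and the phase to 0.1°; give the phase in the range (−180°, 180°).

-21.2 dB, -108.9°

At s = jω = j178:
zero (s+269): 269 + j178 → |·| = √(269²+178²) = √104045 ≈ 322.56, ∠ = arctan(178/269) ≈ 33.49°
zero (s+2000): 2000 + j178 → |·| = √(2000²+178²) = √4031684 ≈ 2007.9, ∠ = arctan(178/2000) ≈ 5.09°
pole (s+178): 178 + j178 → |·| = √(178²+178²) = √63368 ≈ 251.73, ∠ = arctan(178/178) ≈ 45.00°
pole (s+807): 807 + j178 → |·| = √(807²+178²) = √682933 ≈ 826.4, ∠ = arctan(178/807) ≈ 12.44°
pole at origin: |s| = 178, ∠ = 90.00° (in denominator)
|L| = 5 · 6.4767e+05 / 3.7029e+07 ≈ 0.087454
Gain = 20 log₁₀(0.087454) ≈ -21.16 dB
∠L = 38.58° − 147.44° = -108.86°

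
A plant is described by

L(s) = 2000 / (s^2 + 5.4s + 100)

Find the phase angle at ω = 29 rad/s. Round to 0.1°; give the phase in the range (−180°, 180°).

-168.1°

At s = jω = j29:
quadratic: (j29)² + 5.4·j29 + 100 = -741 + j156.6 → |·| ≈ 757.37, ∠ ≈ 168.07°
∠L = 0.00° − 168.07° = -168.07°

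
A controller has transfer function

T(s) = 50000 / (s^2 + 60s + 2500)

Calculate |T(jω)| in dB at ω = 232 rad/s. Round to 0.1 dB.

At s = jω = j232:
quadratic: (j232)² + 60·j232 + 2500 = -51324 + j13920 → |·| ≈ 53178, ∠ ≈ 164.83°
|T| = 50000 / 53178 ≈ 0.94024
Gain = 20 log₁₀(0.94024) ≈ -0.54 dB

-0.5 dB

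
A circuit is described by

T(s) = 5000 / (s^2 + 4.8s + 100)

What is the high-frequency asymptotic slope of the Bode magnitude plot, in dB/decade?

Each pole contributes −20 dB/decade at high frequency; each zero contributes +20 dB/decade.
Net: 0 zero(s) − 2 pole(s) → -40 dB/decade.

-40 dB/decade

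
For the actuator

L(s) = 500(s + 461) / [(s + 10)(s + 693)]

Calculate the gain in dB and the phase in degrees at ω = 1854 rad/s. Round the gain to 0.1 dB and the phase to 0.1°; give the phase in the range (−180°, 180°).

-11.7 dB, -83.2°

At s = jω = j1854:
zero (s+461): 461 + j1854 → |·| = √(461²+1854²) = √3649837 ≈ 1910.5, ∠ = arctan(1854/461) ≈ 76.04°
pole (s+10): 10 + j1854 → |·| = √(10²+1854²) = √3437416 ≈ 1854, ∠ = arctan(1854/10) ≈ 89.69°
pole (s+693): 693 + j1854 → |·| = √(693²+1854²) = √3917565 ≈ 1979.3, ∠ = arctan(1854/693) ≈ 69.50°
|L| = 500 · 1910.5 / 3.6696e+06 ≈ 0.26031
Gain = 20 log₁₀(0.26031) ≈ -11.69 dB
∠L = 76.04° − 159.19° = -83.15°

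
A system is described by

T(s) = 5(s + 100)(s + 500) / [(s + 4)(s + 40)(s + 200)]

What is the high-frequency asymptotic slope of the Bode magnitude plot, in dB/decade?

-20 dB/decade

Each pole contributes −20 dB/decade at high frequency; each zero contributes +20 dB/decade.
Net: 2 zero(s) − 3 pole(s) → -20 dB/decade.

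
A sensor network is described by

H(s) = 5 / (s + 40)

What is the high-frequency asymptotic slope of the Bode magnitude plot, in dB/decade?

Each pole contributes −20 dB/decade at high frequency; each zero contributes +20 dB/decade.
Net: 0 zero(s) − 1 pole(s) → -20 dB/decade.

-20 dB/decade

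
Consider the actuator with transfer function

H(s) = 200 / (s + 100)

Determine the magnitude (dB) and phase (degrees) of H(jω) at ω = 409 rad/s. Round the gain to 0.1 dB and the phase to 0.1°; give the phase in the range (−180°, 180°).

At s = jω = j409:
pole (s+100): 100 + j409 → |·| = √(100²+409²) = √177281 ≈ 421.05, ∠ = arctan(409/100) ≈ 76.26°
|H| = 200 / 421.05 ≈ 0.475
Gain = 20 log₁₀(0.475) ≈ -6.47 dB
∠H = 0.00° − 76.26° = -76.26°

-6.5 dB, -76.3°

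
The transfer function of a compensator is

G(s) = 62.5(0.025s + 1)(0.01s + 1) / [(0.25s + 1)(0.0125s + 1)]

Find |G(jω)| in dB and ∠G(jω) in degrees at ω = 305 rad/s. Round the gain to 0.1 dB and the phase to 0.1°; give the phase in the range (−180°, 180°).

14.2 dB, -10.2°

At ω = 305 rad/s:
zero (1 + j305·0.025) = 1 + j7.625 → |·| ≈ 7.6903, ∠ ≈ 82.53°
zero (1 + j305·0.01) = 1 + j3.05 → |·| ≈ 3.2098, ∠ ≈ 71.85°
pole (1 + j305·0.25) = 1 + j76.25 → |·| ≈ 76.257, ∠ ≈ 89.25°
pole (1 + j305·0.0125) = 1 + j3.8125 → |·| ≈ 3.9415, ∠ ≈ 75.30°
|G| = 62.5 · 7.6903 · 3.2098 / (76.257 · 3.9415) ≈ 5.1329
Gain = 20 log₁₀(5.1329) ≈ 14.21 dB
∠G = (82.53° + 71.85°) − (89.25° + 75.30°) = -10.17°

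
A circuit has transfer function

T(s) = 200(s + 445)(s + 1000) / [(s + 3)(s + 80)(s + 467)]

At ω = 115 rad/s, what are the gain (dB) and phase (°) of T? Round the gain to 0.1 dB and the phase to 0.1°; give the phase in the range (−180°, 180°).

21.5 dB, -136.5°

At s = jω = j115:
zero (s+445): 445 + j115 → |·| = √(445²+115²) = √211250 ≈ 459.62, ∠ = arctan(115/445) ≈ 14.49°
zero (s+1000): 1000 + j115 → |·| = √(1000²+115²) = √1013225 ≈ 1006.6, ∠ = arctan(115/1000) ≈ 6.56°
pole (s+3): 3 + j115 → |·| = √(3²+115²) = √13234 ≈ 115.04, ∠ = arctan(115/3) ≈ 88.51°
pole (s+80): 80 + j115 → |·| = √(80²+115²) = √19625 ≈ 140.09, ∠ = arctan(115/80) ≈ 55.18°
pole (s+467): 467 + j115 → |·| = √(467²+115²) = √231314 ≈ 480.95, ∠ = arctan(115/467) ≈ 13.83°
|T| = 200 · 4.6265e+05 / 7.751e+06 ≈ 11.938
Gain = 20 log₁₀(11.938) ≈ 21.54 dB
∠T = 21.05° − 157.52° = -136.47°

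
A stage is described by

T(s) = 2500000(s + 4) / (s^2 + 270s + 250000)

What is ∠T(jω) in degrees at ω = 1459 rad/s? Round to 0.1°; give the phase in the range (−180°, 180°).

-78.3°

At s = jω = j1459:
zero (s+4): 4 + j1459 → |·| = √(4²+1459²) = √2128697 ≈ 1459, ∠ = arctan(1459/4) ≈ 89.84°
quadratic: (j1459)² + 270·j1459 + 250000 = -1878681 + j393930 → |·| ≈ 1.9195e+06, ∠ ≈ 168.16°
∠T = 89.84° − 168.16° = -78.32°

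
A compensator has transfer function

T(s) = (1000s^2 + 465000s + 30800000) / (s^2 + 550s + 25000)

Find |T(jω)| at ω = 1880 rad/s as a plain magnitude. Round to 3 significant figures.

987

Substitute s = j1880:
Numerator: 1000(j1880)^2 + 465000(j1880) + 30800000 = -3503600000 + j874200000
Denominator: (j1880)^2 + 550(j1880) + 25000 = -3509400 + j1034000
|N| = √(3503600000² + 874200000²) ≈ 3.611e+09, ∠N ≈ 165.99°
|D| = √(3509400² + 1034000²) ≈ 3.6586e+06, ∠D ≈ 163.58°
|T| = 3.611e+09 / 3.6586e+06 ≈ 986.99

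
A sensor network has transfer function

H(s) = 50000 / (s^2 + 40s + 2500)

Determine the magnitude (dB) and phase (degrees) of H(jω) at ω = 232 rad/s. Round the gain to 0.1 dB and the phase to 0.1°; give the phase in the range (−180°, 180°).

-0.4 dB, -169.8°

At s = jω = j232:
quadratic: (j232)² + 40·j232 + 2500 = -51324 + j9280 → |·| ≈ 52156, ∠ ≈ 169.75°
|H| = 50000 / 52156 ≈ 0.95866
Gain = 20 log₁₀(0.95866) ≈ -0.37 dB
∠H = 0.00° − 169.75° = -169.75°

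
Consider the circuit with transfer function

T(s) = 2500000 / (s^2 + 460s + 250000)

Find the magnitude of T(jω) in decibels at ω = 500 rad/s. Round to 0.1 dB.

At s = jω = j500:
quadratic: (j500)² + 460·j500 + 250000 = 0 + j230000 → |·| ≈ 2.3e+05, ∠ ≈ 90.00°
|T| = 2500000 / 2.3e+05 ≈ 10.87
Gain = 20 log₁₀(10.87) ≈ 20.72 dB

20.7 dB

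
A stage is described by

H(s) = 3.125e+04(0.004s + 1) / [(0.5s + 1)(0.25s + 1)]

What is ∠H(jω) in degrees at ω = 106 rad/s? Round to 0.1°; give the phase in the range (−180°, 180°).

-153.8°

At ω = 106 rad/s:
zero (1 + j106·0.004) = 1 + j0.424 → |·| ≈ 1.0862, ∠ ≈ 22.98°
pole (1 + j106·0.5) = 1 + j53 → |·| ≈ 53.009, ∠ ≈ 88.92°
pole (1 + j106·0.25) = 1 + j26.5 → |·| ≈ 26.519, ∠ ≈ 87.84°
∠H = (22.98°) − (88.92° + 87.84°) = -153.78°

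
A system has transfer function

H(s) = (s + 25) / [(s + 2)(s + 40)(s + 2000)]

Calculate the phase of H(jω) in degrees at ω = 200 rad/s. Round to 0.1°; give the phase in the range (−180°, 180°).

-91.0°

At s = jω = j200:
zero (s+25): 25 + j200 → |·| = √(25²+200²) = √40625 ≈ 201.56, ∠ = arctan(200/25) ≈ 82.87°
pole (s+2): 2 + j200 → |·| = √(2²+200²) = √40004 ≈ 200.01, ∠ = arctan(200/2) ≈ 89.43°
pole (s+40): 40 + j200 → |·| = √(40²+200²) = √41600 ≈ 203.96, ∠ = arctan(200/40) ≈ 78.69°
pole (s+2000): 2000 + j200 → |·| = √(2000²+200²) = √4040000 ≈ 2010, ∠ = arctan(200/2000) ≈ 5.71°
∠H = 82.87° − 173.83° = -90.96°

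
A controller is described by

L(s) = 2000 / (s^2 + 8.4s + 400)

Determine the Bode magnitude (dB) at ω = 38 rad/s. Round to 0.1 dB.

5.3 dB

At s = jω = j38:
quadratic: (j38)² + 8.4·j38 + 400 = -1044 + j319.2 → |·| ≈ 1091.7, ∠ ≈ 163.00°
|L| = 2000 / 1091.7 ≈ 1.832
Gain = 20 log₁₀(1.832) ≈ 5.26 dB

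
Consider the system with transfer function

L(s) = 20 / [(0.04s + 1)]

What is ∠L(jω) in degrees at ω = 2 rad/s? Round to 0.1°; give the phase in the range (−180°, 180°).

-4.6°

At ω = 2 rad/s:
pole (1 + j2·0.04) = 1 + j0.08 → |·| ≈ 1.0032, ∠ ≈ 4.57°
∠L = (0°) − (4.57°) = -4.57°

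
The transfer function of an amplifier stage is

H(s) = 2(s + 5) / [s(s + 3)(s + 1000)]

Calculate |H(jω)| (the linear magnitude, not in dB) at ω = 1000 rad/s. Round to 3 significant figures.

1.41e-06

At s = jω = j1000:
zero (s+5): 5 + j1000 → |·| = √(5²+1000²) = √1000025 ≈ 1000, ∠ = arctan(1000/5) ≈ 89.71°
pole (s+3): 3 + j1000 → |·| = √(3²+1000²) = √1000009 ≈ 1000, ∠ = arctan(1000/3) ≈ 89.83°
pole (s+1000): 1000 + j1000 → |·| = √(1000²+1000²) = √2000000 ≈ 1414.2, ∠ = arctan(1000/1000) ≈ 45.00°
pole at origin: |s| = 1000, ∠ = 90.00° (in denominator)
|H| = 2 · 1000 / 1.4142e+09 ≈ 1.4142e-06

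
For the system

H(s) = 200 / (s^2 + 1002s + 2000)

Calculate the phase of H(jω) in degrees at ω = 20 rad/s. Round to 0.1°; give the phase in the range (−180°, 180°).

-85.4°

Substitute s = j20:
Numerator: 200 = 200 + j0
Denominator: (j20)^2 + 1002(j20) + 2000 = 1600 + j20040
|N| = √(200² + 0²) ≈ 200, ∠N ≈ 0.00°
|D| = √(1600² + 20040²) ≈ 20104, ∠D ≈ 85.44°
∠H = 0.00° − 85.44° = -85.44°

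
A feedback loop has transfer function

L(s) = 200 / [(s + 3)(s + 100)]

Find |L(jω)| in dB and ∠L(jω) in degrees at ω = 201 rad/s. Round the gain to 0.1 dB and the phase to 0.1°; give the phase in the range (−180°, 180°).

At s = jω = j201:
pole (s+3): 3 + j201 → |·| = √(3²+201²) = √40410 ≈ 201.02, ∠ = arctan(201/3) ≈ 89.14°
pole (s+100): 100 + j201 → |·| = √(100²+201²) = √50401 ≈ 224.5, ∠ = arctan(201/100) ≈ 63.55°
|L| = 200 / 45129 ≈ 0.0044317
Gain = 20 log₁₀(0.0044317) ≈ -47.07 dB
∠L = 0.00° − 152.69° = -152.69°

-47.1 dB, -152.7°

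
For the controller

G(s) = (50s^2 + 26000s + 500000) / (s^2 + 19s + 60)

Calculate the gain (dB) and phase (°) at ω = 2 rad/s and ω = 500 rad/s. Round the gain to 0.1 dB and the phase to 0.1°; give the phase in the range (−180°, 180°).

ω = 2: 77.4 dB, -28.2°; ω = 500: 37.0 dB, -45.1°

Substitute s = j2:
Numerator: 50(j2)^2 + 26000(j2) + 500000 = 499800 + j52000
Denominator: (j2)^2 + 19(j2) + 60 = 56 + j38
|N| = √(499800² + 52000²) ≈ 5.025e+05, ∠N ≈ 5.94°
|D| = √(56² + 38²) ≈ 67.676, ∠D ≈ 34.16°
|G| = 5.025e+05 / 67.676 ≈ 7425.1
Gain = 20 log₁₀(7425.1) ≈ 77.41 dB
∠G = 5.94° − 34.16° = -28.22°

Substitute s = j500:
Numerator: 50(j500)^2 + 26000(j500) + 500000 = -12000000 + j13000000
Denominator: (j500)^2 + 19(j500) + 60 = -249940 + j9500
|N| = √(12000000² + 13000000²) ≈ 1.7692e+07, ∠N ≈ 132.71°
|D| = √(249940² + 9500²) ≈ 2.5012e+05, ∠D ≈ 177.82°
|G| = 1.7692e+07 / 2.5012e+05 ≈ 70.734
Gain = 20 log₁₀(70.734) ≈ 36.99 dB
∠G = 132.71° − 177.82° = -45.11°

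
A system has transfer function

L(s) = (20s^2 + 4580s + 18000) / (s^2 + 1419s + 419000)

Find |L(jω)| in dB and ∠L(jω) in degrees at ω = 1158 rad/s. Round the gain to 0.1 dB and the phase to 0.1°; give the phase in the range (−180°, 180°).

23.2 dB, 49.5°

Substitute s = j1158:
Numerator: 20(j1158)^2 + 4580(j1158) + 18000 = -26801280 + j5303640
Denominator: (j1158)^2 + 1419(j1158) + 419000 = -921964 + j1643202
|N| = √(26801280² + 5303640²) ≈ 2.7321e+07, ∠N ≈ 168.81°
|D| = √(921964² + 1643202²) ≈ 1.8842e+06, ∠D ≈ 119.30°
|L| = 2.7321e+07 / 1.8842e+06 ≈ 14.5
Gain = 20 log₁₀(14.5) ≈ 23.23 dB
∠L = 168.81° − 119.30° = 49.51°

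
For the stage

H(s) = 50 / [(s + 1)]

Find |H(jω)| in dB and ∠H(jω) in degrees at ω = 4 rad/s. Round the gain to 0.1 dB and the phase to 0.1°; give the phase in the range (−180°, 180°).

21.7 dB, -76.0°

At ω = 4 rad/s:
pole (1 + j4·1) = 1 + j4 → |·| ≈ 4.1231, ∠ ≈ 75.96°
|H| = 50 · 1 / (4.1231) ≈ 12.127
Gain = 20 log₁₀(12.127) ≈ 21.68 dB
∠H = (0°) − (75.96°) = -75.96°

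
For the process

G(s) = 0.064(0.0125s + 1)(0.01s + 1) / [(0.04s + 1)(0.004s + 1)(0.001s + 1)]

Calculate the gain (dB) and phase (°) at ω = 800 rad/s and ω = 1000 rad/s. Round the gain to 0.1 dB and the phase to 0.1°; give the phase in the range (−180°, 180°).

At ω = 800 rad/s:
zero (1 + j800·0.0125) = 1 + j10 → |·| ≈ 10.05, ∠ ≈ 84.29°
zero (1 + j800·0.01) = 1 + j8 → |·| ≈ 8.0623, ∠ ≈ 82.87°
pole (1 + j800·0.04) = 1 + j32 → |·| ≈ 32.016, ∠ ≈ 88.21°
pole (1 + j800·0.004) = 1 + j3.2 → |·| ≈ 3.3526, ∠ ≈ 72.65°
pole (1 + j800·0.001) = 1 + j0.8 → |·| ≈ 1.2806, ∠ ≈ 38.66°
|G| = 0.064 · 10.05 · 8.0623 / (32.016 · 3.3526 · 1.2806) ≈ 0.037726
Gain = 20 log₁₀(0.037726) ≈ -28.47 dB
∠G = (84.29° + 82.87°) − (88.21° + 72.65° + 38.66°) = -32.36°

At ω = 1000 rad/s:
zero (1 + j1000·0.0125) = 1 + j12.5 → |·| ≈ 12.54, ∠ ≈ 85.43°
zero (1 + j1000·0.01) = 1 + j10 → |·| ≈ 10.05, ∠ ≈ 84.29°
pole (1 + j1000·0.04) = 1 + j40 → |·| ≈ 40.012, ∠ ≈ 88.57°
pole (1 + j1000·0.004) = 1 + j4 → |·| ≈ 4.1231, ∠ ≈ 75.96°
pole (1 + j1000·0.001) = 1 + j1 → |·| ≈ 1.4142, ∠ ≈ 45.00°
|G| = 0.064 · 12.54 · 10.05 / (40.012 · 4.1231 · 1.4142) ≈ 0.034572
Gain = 20 log₁₀(0.034572) ≈ -29.23 dB
∠G = (85.43° + 84.29°) − (88.57° + 75.96° + 45.00°) = -39.81°

ω = 800: -28.5 dB, -32.4°; ω = 1000: -29.2 dB, -39.8°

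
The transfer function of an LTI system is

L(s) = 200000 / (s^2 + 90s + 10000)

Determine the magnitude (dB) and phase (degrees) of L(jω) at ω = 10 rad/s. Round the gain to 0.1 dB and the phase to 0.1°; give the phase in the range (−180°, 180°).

26.1 dB, -5.2°

At s = jω = j10:
quadratic: (j10)² + 90·j10 + 10000 = 9900 + j900 → |·| ≈ 9940.8, ∠ ≈ 5.19°
|L| = 200000 / 9940.8 ≈ 20.119
Gain = 20 log₁₀(20.119) ≈ 26.07 dB
∠L = 0.00° − 5.19° = -5.19°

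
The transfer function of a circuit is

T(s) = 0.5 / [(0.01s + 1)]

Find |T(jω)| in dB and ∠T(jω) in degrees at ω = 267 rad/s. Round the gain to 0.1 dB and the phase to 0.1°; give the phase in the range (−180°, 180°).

-15.1 dB, -69.5°

At ω = 267 rad/s:
pole (1 + j267·0.01) = 1 + j2.67 → |·| ≈ 2.8511, ∠ ≈ 69.47°
|T| = 0.5 · 1 / (2.8511) ≈ 0.17537
Gain = 20 log₁₀(0.17537) ≈ -15.12 dB
∠T = (0°) − (69.47°) = -69.47°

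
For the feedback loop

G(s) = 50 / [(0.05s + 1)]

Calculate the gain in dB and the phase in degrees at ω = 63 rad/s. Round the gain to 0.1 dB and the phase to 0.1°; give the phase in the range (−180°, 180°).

At ω = 63 rad/s:
pole (1 + j63·0.05) = 1 + j3.15 → |·| ≈ 3.3049, ∠ ≈ 72.39°
|G| = 50 · 1 / (3.3049) ≈ 15.129
Gain = 20 log₁₀(15.129) ≈ 23.60 dB
∠G = (0°) − (72.39°) = -72.39°

23.6 dB, -72.4°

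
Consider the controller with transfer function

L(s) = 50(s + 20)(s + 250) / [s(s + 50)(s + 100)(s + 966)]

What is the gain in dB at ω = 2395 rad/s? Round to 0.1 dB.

At s = jω = j2395:
zero (s+20): 20 + j2395 → |·| = √(20²+2395²) = √5736425 ≈ 2395.1, ∠ = arctan(2395/20) ≈ 89.52°
zero (s+250): 250 + j2395 → |·| = √(250²+2395²) = √5798525 ≈ 2408, ∠ = arctan(2395/250) ≈ 84.04°
pole (s+50): 50 + j2395 → |·| = √(50²+2395²) = √5738525 ≈ 2395.5, ∠ = arctan(2395/50) ≈ 88.80°
pole (s+100): 100 + j2395 → |·| = √(100²+2395²) = √5746025 ≈ 2397.1, ∠ = arctan(2395/100) ≈ 87.61°
pole (s+966): 966 + j2395 → |·| = √(966²+2395²) = √6669181 ≈ 2582.5, ∠ = arctan(2395/966) ≈ 68.03°
pole at origin: |s| = 2395, ∠ = 90.00° (in denominator)
|L| = 50 · 5.7674e+06 / 3.5516e+13 ≈ 8.1194e-06
Gain = 20 log₁₀(8.1194e-06) ≈ -101.81 dB

-101.8 dB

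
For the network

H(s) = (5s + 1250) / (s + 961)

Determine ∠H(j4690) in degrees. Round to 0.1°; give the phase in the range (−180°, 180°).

8.5°

Substitute s = j4690:
Numerator: 5(j4690) + 1250 = 1250 + j23450
Denominator: (j4690) + 961 = 961 + j4690
|N| = √(1250² + 23450²) ≈ 23483, ∠N ≈ 86.95°
|D| = √(961² + 4690²) ≈ 4787.4, ∠D ≈ 78.42°
∠H = 86.95° − 78.42° = 8.53°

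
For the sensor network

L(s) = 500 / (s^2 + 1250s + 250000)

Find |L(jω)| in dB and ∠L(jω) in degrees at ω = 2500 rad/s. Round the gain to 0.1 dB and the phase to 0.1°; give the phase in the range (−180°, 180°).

-82.6 dB, -152.5°

Substitute s = j2500:
Numerator: 500 = 500 + j0
Denominator: (j2500)^2 + 1250(j2500) + 250000 = -6000000 + j3125000
|N| = √(500² + 0²) ≈ 500, ∠N ≈ 0.00°
|D| = √(6000000² + 3125000²) ≈ 6.765e+06, ∠D ≈ 152.49°
|L| = 500 / 6.765e+06 ≈ 7.391e-05
Gain = 20 log₁₀(7.391e-05) ≈ -82.63 dB
∠L = 0.00° − 152.49° = -152.49°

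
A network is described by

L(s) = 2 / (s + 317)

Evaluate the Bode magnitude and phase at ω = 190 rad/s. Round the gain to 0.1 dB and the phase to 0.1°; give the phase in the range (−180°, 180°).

At s = jω = j190:
pole (s+317): 317 + j190 → |·| = √(317²+190²) = √136589 ≈ 369.58, ∠ = arctan(190/317) ≈ 30.94°
|L| = 2 / 369.58 ≈ 0.0054115
Gain = 20 log₁₀(0.0054115) ≈ -45.33 dB
∠L = 0.00° − 30.94° = -30.94°

-45.3 dB, -30.9°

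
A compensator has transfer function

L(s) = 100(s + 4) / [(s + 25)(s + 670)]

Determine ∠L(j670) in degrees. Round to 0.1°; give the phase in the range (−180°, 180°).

At s = jω = j670:
zero (s+4): 4 + j670 → |·| = √(4²+670²) = √448916 ≈ 670.01, ∠ = arctan(670/4) ≈ 89.66°
pole (s+25): 25 + j670 → |·| = √(25²+670²) = √449525 ≈ 670.47, ∠ = arctan(670/25) ≈ 87.86°
pole (s+670): 670 + j670 → |·| = √(670²+670²) = √897800 ≈ 947.52, ∠ = arctan(670/670) ≈ 45.00°
∠L = 89.66° − 132.86° = -43.20°

-43.2°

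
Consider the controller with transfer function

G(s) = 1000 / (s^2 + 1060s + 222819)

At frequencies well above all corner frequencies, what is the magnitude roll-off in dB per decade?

-40 dB/decade

Each pole contributes −20 dB/decade at high frequency; each zero contributes +20 dB/decade.
Net: 0 zero(s) − 2 pole(s) → -40 dB/decade.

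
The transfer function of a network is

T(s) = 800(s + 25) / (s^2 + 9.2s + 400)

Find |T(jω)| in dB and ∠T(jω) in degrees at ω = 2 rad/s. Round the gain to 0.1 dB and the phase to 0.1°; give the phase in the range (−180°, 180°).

34.1 dB, 1.9°

At s = jω = j2:
zero (s+25): 25 + j2 → |·| = √(25²+2²) = √629 ≈ 25.08, ∠ = arctan(2/25) ≈ 4.57°
quadratic: (j2)² + 9.2·j2 + 400 = 396 + j18.4 → |·| ≈ 396.43, ∠ ≈ 2.66°
|T| = 800 · 25.08 / 396.43 ≈ 50.612
Gain = 20 log₁₀(50.612) ≈ 34.09 dB
∠T = 4.57° − 2.66° = 1.91°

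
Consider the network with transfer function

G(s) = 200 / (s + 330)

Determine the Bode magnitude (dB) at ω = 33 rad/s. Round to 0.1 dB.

Substitute s = j33:
Numerator: 200 = 200 + j0
Denominator: (j33) + 330 = 330 + j33
|N| = √(200² + 0²) ≈ 200, ∠N ≈ 0.00°
|D| = √(330² + 33²) ≈ 331.65, ∠D ≈ 5.71°
|G| = 200 / 331.65 ≈ 0.60305
Gain = 20 log₁₀(0.60305) ≈ -4.39 dB

-4.4 dB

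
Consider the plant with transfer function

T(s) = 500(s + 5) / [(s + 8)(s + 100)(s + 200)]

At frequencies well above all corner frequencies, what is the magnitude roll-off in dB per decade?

Each pole contributes −20 dB/decade at high frequency; each zero contributes +20 dB/decade.
Net: 1 zero(s) − 3 pole(s) → -40 dB/decade.

-40 dB/decade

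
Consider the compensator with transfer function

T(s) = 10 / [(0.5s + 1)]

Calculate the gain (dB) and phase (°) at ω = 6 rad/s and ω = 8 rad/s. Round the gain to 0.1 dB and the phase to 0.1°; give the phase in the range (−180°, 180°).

At ω = 6 rad/s:
pole (1 + j6·0.5) = 1 + j3 → |·| ≈ 3.1623, ∠ ≈ 71.57°
|T| = 10 · 1 / (3.1623) ≈ 3.1623
Gain = 20 log₁₀(3.1623) ≈ 10.00 dB
∠T = (0°) − (71.57°) = -71.57°

At ω = 8 rad/s:
pole (1 + j8·0.5) = 1 + j4 → |·| ≈ 4.1231, ∠ ≈ 75.96°
|T| = 10 · 1 / (4.1231) ≈ 2.4254
Gain = 20 log₁₀(2.4254) ≈ 7.70 dB
∠T = (0°) − (75.96°) = -75.96°

ω = 6: 10.0 dB, -71.6°; ω = 8: 7.7 dB, -76.0°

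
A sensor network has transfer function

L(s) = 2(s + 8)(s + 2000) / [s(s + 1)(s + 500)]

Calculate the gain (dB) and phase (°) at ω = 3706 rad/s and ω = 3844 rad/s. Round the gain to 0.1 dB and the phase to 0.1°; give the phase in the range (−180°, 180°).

At s = jω = j3706:
zero (s+8): 8 + j3706 → |·| = √(8²+3706²) = √13734500 ≈ 3706, ∠ = arctan(3706/8) ≈ 89.88°
zero (s+2000): 2000 + j3706 → |·| = √(2000²+3706²) = √17734436 ≈ 4211.2, ∠ = arctan(3706/2000) ≈ 61.65°
pole (s+1): 1 + j3706 → |·| = √(1²+3706²) = √13734437 ≈ 3706, ∠ = arctan(3706/1) ≈ 89.98°
pole (s+500): 500 + j3706 → |·| = √(500²+3706²) = √13984436 ≈ 3739.6, ∠ = arctan(3706/500) ≈ 82.32°
pole at origin: |s| = 3706, ∠ = 90.00° (in denominator)
|L| = 2 · 1.5607e+07 / 5.1361e+10 ≈ 0.00060774
Gain = 20 log₁₀(0.00060774) ≈ -64.33 dB
∠L = 151.53° − 262.30° = -110.77°

At s = jω = j3844:
zero (s+8): 8 + j3844 → |·| = √(8²+3844²) = √14776400 ≈ 3844, ∠ = arctan(3844/8) ≈ 89.88°
zero (s+2000): 2000 + j3844 → |·| = √(2000²+3844²) = √18776336 ≈ 4333.2, ∠ = arctan(3844/2000) ≈ 62.51°
pole (s+1): 1 + j3844 → |·| = √(1²+3844²) = √14776337 ≈ 3844, ∠ = arctan(3844/1) ≈ 89.99°
pole (s+500): 500 + j3844 → |·| = √(500²+3844²) = √15026336 ≈ 3876.4, ∠ = arctan(3844/500) ≈ 82.59°
pole at origin: |s| = 3844, ∠ = 90.00° (in denominator)
|L| = 2 · 1.6657e+07 / 5.7279e+10 ≈ 0.00058161
Gain = 20 log₁₀(0.00058161) ≈ -64.71 dB
∠L = 152.39° − 262.58° = -110.19°

ω = 3706: -64.3 dB, -110.8°; ω = 3844: -64.7 dB, -110.2°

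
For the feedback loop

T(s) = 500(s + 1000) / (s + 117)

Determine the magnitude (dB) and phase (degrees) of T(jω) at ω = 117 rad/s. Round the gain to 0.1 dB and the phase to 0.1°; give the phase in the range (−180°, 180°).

At s = jω = j117:
zero (s+1000): 1000 + j117 → |·| = √(1000²+117²) = √1013689 ≈ 1006.8, ∠ = arctan(117/1000) ≈ 6.67°
pole (s+117): 117 + j117 → |·| = √(117²+117²) = √27378 ≈ 165.46, ∠ = arctan(117/117) ≈ 45.00°
|T| = 500 · 1006.8 / 165.46 ≈ 3042.4
Gain = 20 log₁₀(3042.4) ≈ 69.66 dB
∠T = 6.67° − 45.00° = -38.33°

69.7 dB, -38.3°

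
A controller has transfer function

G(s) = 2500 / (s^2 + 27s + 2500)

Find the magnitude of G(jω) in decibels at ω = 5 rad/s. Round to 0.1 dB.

0.1 dB

At s = jω = j5:
quadratic: (j5)² + 27·j5 + 2500 = 2475 + j135 → |·| ≈ 2478.7, ∠ ≈ 3.12°
|G| = 2500 / 2478.7 ≈ 1.0086
Gain = 20 log₁₀(1.0086) ≈ 0.07 dB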